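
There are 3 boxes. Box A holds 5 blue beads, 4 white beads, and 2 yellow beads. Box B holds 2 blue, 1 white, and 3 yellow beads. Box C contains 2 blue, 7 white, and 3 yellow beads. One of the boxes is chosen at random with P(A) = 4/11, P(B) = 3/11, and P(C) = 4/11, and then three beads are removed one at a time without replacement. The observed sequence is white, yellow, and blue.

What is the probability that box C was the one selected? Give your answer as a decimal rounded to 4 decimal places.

For each hypothesis, P(data | H) works out to: P(data | box A) = (4/11)(2/10)(5/9) = 0.040404; P(data | box B) = (1/6)(3/5)(2/4) = 0.05; P(data | box C) = (7/12)(3/11)(2/10) = 0.031818.
Weighting by the prior gives 4/11 · 0.040404 = 0.014692, 3/11 · 0.05 = 0.013636, 4/11 · 0.031818 = 0.01157; summing to 0.039899.
Hence P(box C | data) = (0.01157) / (0.039899) = 0.28999.

0.2900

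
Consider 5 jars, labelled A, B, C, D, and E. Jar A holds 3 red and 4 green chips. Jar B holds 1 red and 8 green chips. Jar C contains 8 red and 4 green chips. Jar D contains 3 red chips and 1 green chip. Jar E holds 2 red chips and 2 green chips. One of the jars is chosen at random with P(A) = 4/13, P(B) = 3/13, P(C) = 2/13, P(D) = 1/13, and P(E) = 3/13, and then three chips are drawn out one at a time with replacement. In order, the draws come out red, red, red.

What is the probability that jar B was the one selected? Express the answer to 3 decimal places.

Compute the likelihood of the observed sequence for each case: P(data | jar A) = (3/7)(3/7)(3/7) = 0.078717; P(data | jar B) = (1/9)(1/9)(1/9) = 0.0013717; P(data | jar C) = (8/12)(8/12)(8/12) = 0.2963; P(data | jar D) = (3/4)(3/4)(3/4) = 0.42188; P(data | jar E) = (2/4)(2/4)(2/4) = 0.125.
Multiplying each by its prior: 4/13 · 0.078717 = 0.024221, 3/13 · 0.0013717 = 0.00031656, 2/13 · 0.2963 = 0.045584, 1/13 · 0.42188 = 0.032452, 3/13 · 0.125 = 0.028846; these sum to 0.13142.
Therefore the posterior P(jar B | data) = (0.00031656) / (0.13142) = 0.0024087.

0.002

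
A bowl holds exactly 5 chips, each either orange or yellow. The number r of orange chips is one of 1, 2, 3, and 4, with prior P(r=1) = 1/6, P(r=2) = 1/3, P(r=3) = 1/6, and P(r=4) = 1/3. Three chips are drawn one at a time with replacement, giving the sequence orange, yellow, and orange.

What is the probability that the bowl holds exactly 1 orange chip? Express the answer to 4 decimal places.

For each hypothesis, P(data | H) works out to: P(data | r = 1) = (1/5)(4/5)(1/5) = 4/125; P(data | r = 2) = (2/5)(3/5)(2/5) = 12/125; P(data | r = 3) = (3/5)(2/5)(3/5) = 18/125; P(data | r = 4) = (4/5)(1/5)(4/5) = 16/125.
Weighting by the prior gives 1/6 · 4/125 = 2/375, 1/3 · 12/125 = 4/125, 1/6 · 18/125 = 3/125, 1/3 · 16/125 = 16/375; summing to 13/125.
So P(r = 1 | data) = (2/375) / (13/125) = 2/39.

0.0513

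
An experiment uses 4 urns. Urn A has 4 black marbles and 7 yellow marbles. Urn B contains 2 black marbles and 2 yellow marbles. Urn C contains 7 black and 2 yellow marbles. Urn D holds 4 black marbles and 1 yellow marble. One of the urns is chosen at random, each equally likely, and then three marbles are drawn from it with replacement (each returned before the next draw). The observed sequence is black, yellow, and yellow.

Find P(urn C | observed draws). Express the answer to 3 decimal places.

0.112

Compute the likelihood of the observed sequence for each case: P(data | urn A) = (4/11)(7/11)(7/11) = 0.14726; P(data | urn B) = (2/4)(2/4)(2/4) = 0.125; P(data | urn C) = (7/9)(2/9)(2/9) = 0.038409; P(data | urn D) = (4/5)(1/5)(1/5) = 0.032.
Multiplying each by its prior: 1/4 · 0.14726 = 0.036814, 1/4 · 0.125 = 0.03125, 1/4 · 0.038409 = 0.0096022, 1/4 · 0.032 = 0.008; with total 0.085667.
So P(urn C | data) = (0.0096022) / (0.085667) = 0.11209.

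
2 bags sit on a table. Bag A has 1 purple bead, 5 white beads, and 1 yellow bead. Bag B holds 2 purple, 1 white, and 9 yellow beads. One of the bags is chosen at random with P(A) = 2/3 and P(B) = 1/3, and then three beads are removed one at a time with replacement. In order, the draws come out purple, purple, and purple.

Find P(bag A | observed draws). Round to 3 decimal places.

The likelihood of the observed sequence under each hypothesis: P(data | bag A) = (1/7)(1/7)(1/7) = 0.0029155; P(data | bag B) = (2/12)(2/12)(2/12) = 0.0046296.
Weighting by the prior gives 2/3 · 0.0029155 = 0.0019436, 1/3 · 0.0046296 = 0.0015432; with total 0.0034868.
Hence P(bag A | data) = (0.0019436) / (0.0034868) = 0.55742.

0.557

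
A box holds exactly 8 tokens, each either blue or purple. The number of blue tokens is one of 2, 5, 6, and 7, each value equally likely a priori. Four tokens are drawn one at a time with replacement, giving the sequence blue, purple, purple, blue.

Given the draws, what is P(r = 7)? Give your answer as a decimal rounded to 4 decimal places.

0.0872

Compute the likelihood of the observed sequence for each case: P(data | r = 2) = (2/8)(6/8)(6/8)(2/8) = 0.035156; P(data | r = 5) = (5/8)(3/8)(3/8)(5/8) = 0.054932; P(data | r = 6) = (6/8)(2/8)(2/8)(6/8) = 0.035156; P(data | r = 7) = (7/8)(1/8)(1/8)(7/8) = 0.011963.
Multiplying each by its prior: 1/4 · 0.035156 = 0.0087891, 1/4 · 0.054932 = 0.013733, 1/4 · 0.035156 = 0.0087891, 1/4 · 0.011963 = 0.0029907; these sum to 0.034302.
So P(r = 7 | data) = (0.0029907) / (0.034302) = 0.087189.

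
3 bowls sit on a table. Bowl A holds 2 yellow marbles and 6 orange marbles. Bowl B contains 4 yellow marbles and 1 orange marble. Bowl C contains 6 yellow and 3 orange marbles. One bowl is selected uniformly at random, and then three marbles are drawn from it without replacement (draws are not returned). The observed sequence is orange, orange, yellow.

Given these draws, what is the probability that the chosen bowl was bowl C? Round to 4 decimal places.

0.2857

For each hypothesis, P(data | H) works out to: P(data | bowl A) = (6/8)(5/7)(2/6) = 5/28; P(data | bowl B) = (1/5)(0/4) = 0; P(data | bowl C) = (3/9)(2/8)(6/7) = 1/14.
Multiplying each by its prior: 1/3 · 5/28 = 5/84, 1/3 · 0 = 0, 1/3 · 1/14 = 1/42; summing to 1/12.
By Bayes' rule, P(bowl C | data) = (1/42) / (1/12) = 2/7.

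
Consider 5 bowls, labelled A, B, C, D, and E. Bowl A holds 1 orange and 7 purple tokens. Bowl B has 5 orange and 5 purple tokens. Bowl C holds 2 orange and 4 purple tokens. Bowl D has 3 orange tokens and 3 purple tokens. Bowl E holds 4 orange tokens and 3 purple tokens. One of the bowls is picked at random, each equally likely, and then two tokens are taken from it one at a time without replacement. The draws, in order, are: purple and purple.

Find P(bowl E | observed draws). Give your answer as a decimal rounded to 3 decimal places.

0.083

For each hypothesis, P(data | H) works out to: P(data | bowl A) = (7/8)(6/7) = 0.75; P(data | bowl B) = (5/10)(4/9) = 0.22222; P(data | bowl C) = (4/6)(3/5) = 0.4; P(data | bowl D) = (3/6)(2/5) = 0.2; P(data | bowl E) = (3/7)(2/6) = 0.14286.
Weighting by the prior gives 1/5 · 0.75 = 0.15, 1/5 · 0.22222 = 0.044444, 1/5 · 0.4 = 0.08, 1/5 · 0.2 = 0.04, 1/5 · 0.14286 = 0.028571; summing to 0.34302.
Therefore the posterior P(bowl E | data) = (0.028571) / (0.34302) = 0.083295.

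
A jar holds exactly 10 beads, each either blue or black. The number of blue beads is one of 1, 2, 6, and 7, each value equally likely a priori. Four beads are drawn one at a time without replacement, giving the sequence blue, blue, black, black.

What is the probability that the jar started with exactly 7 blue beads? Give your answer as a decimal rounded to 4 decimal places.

Under each hypothesis, the probability of the observed sequence is: P(data | r = 1) = (1/10)(0/9) = 0; P(data | r = 2) = (2/10)(1/9)(8/8)(7/7) = 0.022222; P(data | r = 6) = (6/10)(5/9)(4/8)(3/7) = 0.071429; P(data | r = 7) = (7/10)(6/9)(3/8)(2/7) = 0.05.
The prior-weighted likelihoods are 1/4 · 0 = 0, 1/4 · 0.022222 = 0.0055556, 1/4 · 0.071429 = 0.017857, 1/4 · 0.05 = 0.0125; with total 0.035913.
Hence P(r = 7 | data) = (0.0125) / (0.035913) = 0.34807.

0.3481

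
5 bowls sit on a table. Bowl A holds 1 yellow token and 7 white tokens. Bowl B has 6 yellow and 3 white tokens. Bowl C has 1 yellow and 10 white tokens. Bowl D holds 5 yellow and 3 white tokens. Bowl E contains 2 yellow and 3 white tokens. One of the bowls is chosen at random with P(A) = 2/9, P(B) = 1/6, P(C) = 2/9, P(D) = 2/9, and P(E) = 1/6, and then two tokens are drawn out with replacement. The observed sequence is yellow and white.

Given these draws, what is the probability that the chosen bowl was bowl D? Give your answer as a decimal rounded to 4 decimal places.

0.3032

Compute the likelihood of the observed sequence for each case: P(data | bowl A) = (1/8)(7/8) = 0.10938; P(data | bowl B) = (6/9)(3/9) = 0.22222; P(data | bowl C) = (1/11)(10/11) = 0.082645; P(data | bowl D) = (5/8)(3/8) = 0.23438; P(data | bowl E) = (2/5)(3/5) = 0.24.
The prior-weighted likelihoods are 2/9 · 0.10938 = 0.024306, 1/6 · 0.22222 = 0.037037, 2/9 · 0.082645 = 0.018365, 2/9 · 0.23438 = 0.052083, 1/6 · 0.24 = 0.04; summing to 0.17179.
Therefore the posterior P(bowl D | data) = (0.052083) / (0.17179) = 0.30318.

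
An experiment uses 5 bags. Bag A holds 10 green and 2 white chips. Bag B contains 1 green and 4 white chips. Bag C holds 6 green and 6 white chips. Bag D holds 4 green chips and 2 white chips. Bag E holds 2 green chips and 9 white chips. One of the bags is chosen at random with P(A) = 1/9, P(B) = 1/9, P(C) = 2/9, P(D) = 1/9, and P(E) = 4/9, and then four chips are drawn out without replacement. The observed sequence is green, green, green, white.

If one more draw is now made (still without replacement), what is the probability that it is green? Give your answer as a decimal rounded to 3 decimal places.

0.581

For each hypothesis, P(data | H) works out to: P(data | bag A) = (10/12)(9/11)(8/10)(2/9) = 0.12121; P(data | bag B) = (1/5)(0/4) = 0; P(data | bag C) = (6/12)(5/11)(4/10)(6/9) = 0.060606; P(data | bag D) = (4/6)(3/5)(2/4)(2/3) = 0.13333; P(data | bag E) = (2/11)(1/10)(0/9) = 0.
Weighting by the prior gives 1/9 · 0.12121 = 0.013468, 1/9 · 0 = 0, 2/9 · 0.060606 = 0.013468, 1/9 · 0.13333 = 0.014815, 4/9 · 0 = 0; with total 0.041751.
Normalising, the posterior is P(bag A | data) = 0.32258, P(bag B | data) = 0, P(bag C | data) = 0.32258, P(bag D | data) = 0.35484, P(bag E | data) = 0.
Averaging over the posterior, P(green next | data) = (7/8)(0.32258) + (3/8)(0.32258) + (1/2)(0.35484) = 0.58065.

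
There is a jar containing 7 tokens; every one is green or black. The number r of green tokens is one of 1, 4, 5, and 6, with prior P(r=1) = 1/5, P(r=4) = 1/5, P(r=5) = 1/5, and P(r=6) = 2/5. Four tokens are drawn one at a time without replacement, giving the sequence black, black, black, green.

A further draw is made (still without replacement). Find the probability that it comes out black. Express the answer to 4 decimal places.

Under each hypothesis, the probability of the observed sequence is: P(data | r = 1) = (6/7)(5/6)(4/5)(1/4) = 1/7; P(data | r = 4) = (3/7)(2/6)(1/5)(4/4) = 1/35; P(data | r = 5) = (2/7)(1/6)(0/5) = 0; P(data | r = 6) = (1/7)(0/6) = 0.
Weighting by the prior gives 1/5 · 1/7 = 1/35, 1/5 · 1/35 = 1/175, 1/5 · 0 = 0, 2/5 · 0 = 0; summing to 6/175.
Normalising, the posterior is P(r = 1 | data) = 5/6, P(r = 4 | data) = 1/6, P(r = 5 | data) = 0, P(r = 6 | data) = 0.
The predictive probability is P(black next | data) = (1)(5/6) + (0)(1/6) = 5/6.

0.8333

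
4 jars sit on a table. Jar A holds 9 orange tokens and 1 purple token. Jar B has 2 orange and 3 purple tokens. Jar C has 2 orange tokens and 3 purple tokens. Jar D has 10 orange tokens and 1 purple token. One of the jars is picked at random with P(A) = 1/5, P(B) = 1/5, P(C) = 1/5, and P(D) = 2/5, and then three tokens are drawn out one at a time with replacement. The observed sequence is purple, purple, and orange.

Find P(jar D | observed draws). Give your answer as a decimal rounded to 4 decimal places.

The likelihood of the observed sequence under each hypothesis: P(data | jar A) = (1/10)(1/10)(9/10) = 0.009; P(data | jar B) = (3/5)(3/5)(2/5) = 0.144; P(data | jar C) = (3/5)(3/5)(2/5) = 0.144; P(data | jar D) = (1/11)(1/11)(10/11) = 0.0075131.
Multiplying each by its prior: 1/5 · 0.009 = 0.0018, 1/5 · 0.144 = 0.0288, 1/5 · 0.144 = 0.0288, 2/5 · 0.0075131 = 0.0030053; summing to 0.062405.
Therefore the posterior P(jar D | data) = (0.0030053) / (0.062405) = 0.048157.

0.0482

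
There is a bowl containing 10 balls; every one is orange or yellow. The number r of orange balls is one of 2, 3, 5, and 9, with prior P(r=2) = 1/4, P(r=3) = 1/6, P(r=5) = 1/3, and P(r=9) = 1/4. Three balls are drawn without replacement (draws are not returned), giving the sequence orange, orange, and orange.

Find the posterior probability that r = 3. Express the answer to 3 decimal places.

0.007

Under each hypothesis, the probability of the observed sequence is: P(data | r = 2) = (2/10)(1/9)(0/8) = 0; P(data | r = 3) = (3/10)(2/9)(1/8) = 1/120; P(data | r = 5) = (5/10)(4/9)(3/8) = 1/12; P(data | r = 9) = (9/10)(8/9)(7/8) = 7/10.
The prior-weighted likelihoods are 1/4 · 0 = 0, 1/6 · 1/120 = 1/720, 1/3 · 1/12 = 1/36, 1/4 · 7/10 = 7/40; summing to 49/240.
By Bayes' rule, P(r = 3 | data) = (1/720) / (49/240) = 1/147.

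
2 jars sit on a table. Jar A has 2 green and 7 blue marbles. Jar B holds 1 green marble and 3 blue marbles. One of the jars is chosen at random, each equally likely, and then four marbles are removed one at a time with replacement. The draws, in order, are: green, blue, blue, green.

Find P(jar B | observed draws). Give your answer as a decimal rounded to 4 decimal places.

The likelihood of the observed sequence under each hypothesis: P(data | jar A) = (2/9)(7/9)(7/9)(2/9) = 0.029873; P(data | jar B) = (1/4)(3/4)(3/4)(1/4) = 0.035156.
The prior-weighted likelihoods are 1/2 · 0.029873 = 0.014937, 1/2 · 0.035156 = 0.017578; summing to 0.032515.
Therefore the posterior P(jar B | data) = (0.017578) / (0.032515) = 0.54062.

0.5406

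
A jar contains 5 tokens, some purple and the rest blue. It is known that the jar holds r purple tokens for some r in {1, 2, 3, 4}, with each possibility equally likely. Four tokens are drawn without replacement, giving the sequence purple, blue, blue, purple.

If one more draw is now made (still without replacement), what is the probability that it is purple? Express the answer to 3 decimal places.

For each hypothesis, P(data | H) works out to: P(data | r = 1) = (1/5)(4/4)(3/3)(0/2) = 0; P(data | r = 2) = (2/5)(3/4)(2/3)(1/2) = 1/10; P(data | r = 3) = (3/5)(2/4)(1/3)(2/2) = 1/10; P(data | r = 4) = (4/5)(1/4)(0/3) = 0.
Weighting by the prior gives 1/4 · 0 = 0, 1/4 · 1/10 = 1/40, 1/4 · 1/10 = 1/40, 1/4 · 0 = 0; with total 1/20.
The posterior is then P(r = 1 | data) = 0, P(r = 2 | data) = 1/2, P(r = 3 | data) = 1/2, P(r = 4 | data) = 0.
The predictive probability is P(purple next | data) = (0)(1/2) + (1)(1/2) = 1/2.

0.500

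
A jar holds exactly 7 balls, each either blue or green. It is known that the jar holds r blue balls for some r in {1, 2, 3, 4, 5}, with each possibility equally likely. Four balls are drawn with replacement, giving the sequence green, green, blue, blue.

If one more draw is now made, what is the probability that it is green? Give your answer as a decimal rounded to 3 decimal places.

Compute the likelihood of the observed sequence for each case: P(data | r = 1) = (6/7)(6/7)(1/7)(1/7) = 0.014994; P(data | r = 2) = (5/7)(5/7)(2/7)(2/7) = 0.041649; P(data | r = 3) = (4/7)(4/7)(3/7)(3/7) = 0.059975; P(data | r = 4) = (3/7)(3/7)(4/7)(4/7) = 0.059975; P(data | r = 5) = (2/7)(2/7)(5/7)(5/7) = 0.041649.
The prior-weighted likelihoods are 1/5 · 0.014994 = 0.0029988, 1/5 · 0.041649 = 0.0083299, 1/5 · 0.059975 = 0.011995, 1/5 · 0.059975 = 0.011995, 1/5 · 0.041649 = 0.0083299; with total 0.043648.
The posterior is then P(r = 1 | data) = 0.068702, P(r = 2 | data) = 0.19084, P(r = 3 | data) = 0.27481, P(r = 4 | data) = 0.27481, P(r = 5 | data) = 0.19084.
So P(green next | data) = Σ P(green next | H) P(H | data) = (6/7)(0.068702) + (5/7)(0.19084) + (4/7)(0.27481) + (3/7)(0.27481) + (2/7)(0.19084) = 0.52454.

0.525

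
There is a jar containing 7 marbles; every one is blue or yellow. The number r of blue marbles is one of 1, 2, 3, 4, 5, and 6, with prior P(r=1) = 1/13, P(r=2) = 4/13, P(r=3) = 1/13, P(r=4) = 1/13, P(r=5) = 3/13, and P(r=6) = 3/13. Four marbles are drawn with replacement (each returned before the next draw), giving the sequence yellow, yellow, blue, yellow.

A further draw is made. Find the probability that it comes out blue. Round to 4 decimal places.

The likelihood of the observed sequence under each hypothesis: P(data | r = 1) = (6/7)(6/7)(1/7)(6/7) = 0.089963; P(data | r = 2) = (5/7)(5/7)(2/7)(5/7) = 0.10412; P(data | r = 3) = (4/7)(4/7)(3/7)(4/7) = 0.079967; P(data | r = 4) = (3/7)(3/7)(4/7)(3/7) = 0.044981; P(data | r = 5) = (2/7)(2/7)(5/7)(2/7) = 0.01666; P(data | r = 6) = (1/7)(1/7)(6/7)(1/7) = 0.002499.
The prior-weighted likelihoods are 1/13 · 0.089963 = 0.0069202, 4/13 · 0.10412 = 0.032038, 1/13 · 0.079967 = 0.0061513, 1/13 · 0.044981 = 0.0034601, 3/13 · 0.01666 = 0.0038446, 3/13 · 0.002499 = 0.00057668; with total 0.052991.
Dividing through by the total gives posterior P(r = 1 | data) = 0.13059, P(r = 2 | data) = 0.60459, P(r = 3 | data) = 0.11608, P(r = 4 | data) = 0.065296, P(r = 5 | data) = 0.072551, P(r = 6 | data) = 0.010883.
The predictive probability is P(blue next | data) = (1/7)(0.13059) + (2/7)(0.60459) + (3/7)(0.11608) + (4/7)(0.065296) + (5/7)(0.072551) + (6/7)(0.010883) = 0.33961.

0.3396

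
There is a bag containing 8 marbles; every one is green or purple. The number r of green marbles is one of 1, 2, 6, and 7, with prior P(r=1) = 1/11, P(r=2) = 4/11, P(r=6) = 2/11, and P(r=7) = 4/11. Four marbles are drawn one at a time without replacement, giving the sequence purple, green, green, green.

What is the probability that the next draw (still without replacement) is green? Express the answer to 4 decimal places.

Compute the likelihood of the observed sequence for each case: P(data | r = 1) = (7/8)(1/7)(0/6) = 0; P(data | r = 2) = (6/8)(2/7)(1/6)(0/5) = 0; P(data | r = 6) = (2/8)(6/7)(5/6)(4/5) = 1/7; P(data | r = 7) = (1/8)(7/7)(6/6)(5/5) = 1/8.
Weighting by the prior gives 1/11 · 0 = 0, 4/11 · 0 = 0, 2/11 · 1/7 = 2/77, 4/11 · 1/8 = 1/22; summing to 1/14.
Dividing through by the total gives posterior P(r = 1 | data) = 0, P(r = 2 | data) = 0, P(r = 6 | data) = 4/11, P(r = 7 | data) = 7/11.
Averaging over the posterior, P(green next | data) = (3/4)(4/11) + (1)(7/11) = 10/11.

0.9091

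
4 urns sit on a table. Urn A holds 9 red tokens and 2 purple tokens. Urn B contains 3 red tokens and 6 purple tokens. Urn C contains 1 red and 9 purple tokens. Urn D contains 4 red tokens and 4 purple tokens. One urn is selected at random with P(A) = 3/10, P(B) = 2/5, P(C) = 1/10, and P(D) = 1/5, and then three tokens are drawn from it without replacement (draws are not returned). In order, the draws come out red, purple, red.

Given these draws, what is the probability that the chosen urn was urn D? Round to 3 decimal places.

Compute the likelihood of the observed sequence for each case: P(data | urn A) = (9/11)(2/10)(8/9) = 0.14545; P(data | urn B) = (3/9)(6/8)(2/7) = 0.071429; P(data | urn C) = (1/10)(9/9)(0/8) = 0; P(data | urn D) = (4/8)(4/7)(3/6) = 0.14286.
Weighting by the prior gives 3/10 · 0.14545 = 0.043636, 2/5 · 0.071429 = 0.028571, 1/10 · 0 = 0, 1/5 · 0.14286 = 0.028571; summing to 0.10078.
By Bayes' rule, P(urn D | data) = (0.028571) / (0.10078) = 0.28351.

0.284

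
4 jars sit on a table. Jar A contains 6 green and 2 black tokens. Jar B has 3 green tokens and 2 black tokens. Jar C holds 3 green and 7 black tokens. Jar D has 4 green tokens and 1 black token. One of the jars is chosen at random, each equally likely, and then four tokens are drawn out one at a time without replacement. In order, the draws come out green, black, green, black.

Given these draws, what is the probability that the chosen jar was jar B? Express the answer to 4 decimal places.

For each hypothesis, P(data | H) works out to: P(data | jar A) = (6/8)(2/7)(5/6)(1/5) = 1/28; P(data | jar B) = (3/5)(2/4)(2/3)(1/2) = 1/10; P(data | jar C) = (3/10)(7/9)(2/8)(6/7) = 1/20; P(data | jar D) = (4/5)(1/4)(3/3)(0/2) = 0.
Multiplying each by its prior: 1/4 · 1/28 = 1/112, 1/4 · 1/10 = 1/40, 1/4 · 1/20 = 1/80, 1/4 · 0 = 0; summing to 13/280.
Hence P(jar B | data) = (1/40) / (13/280) = 7/13.

0.5385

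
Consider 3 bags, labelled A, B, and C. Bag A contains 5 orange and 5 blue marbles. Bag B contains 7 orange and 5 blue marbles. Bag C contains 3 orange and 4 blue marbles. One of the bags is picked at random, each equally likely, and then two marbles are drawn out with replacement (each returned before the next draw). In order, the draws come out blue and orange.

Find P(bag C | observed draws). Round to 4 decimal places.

0.3319

Under each hypothesis, the probability of the observed sequence is: P(data | bag A) = (5/10)(5/10) = 0.25; P(data | bag B) = (5/12)(7/12) = 0.24306; P(data | bag C) = (4/7)(3/7) = 0.2449.
Weighting by the prior gives 1/3 · 0.25 = 0.083333, 1/3 · 0.24306 = 0.081019, 1/3 · 0.2449 = 0.081633; summing to 0.24598.
Hence P(bag C | data) = (0.081633) / (0.24598) = 0.33186.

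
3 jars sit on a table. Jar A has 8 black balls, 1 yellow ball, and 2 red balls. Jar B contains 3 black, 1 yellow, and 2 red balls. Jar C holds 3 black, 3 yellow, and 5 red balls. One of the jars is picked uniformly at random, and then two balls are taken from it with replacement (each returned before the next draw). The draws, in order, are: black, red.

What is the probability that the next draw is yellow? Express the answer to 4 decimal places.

Under each hypothesis, the probability of the observed sequence is: P(data | jar A) = (8/11)(2/11) = 0.13223; P(data | jar B) = (3/6)(2/6) = 0.16667; P(data | jar C) = (3/11)(5/11) = 0.12397.
Multiplying each by its prior: 1/3 · 0.13223 = 0.044077, 1/3 · 0.16667 = 0.055556, 1/3 · 0.12397 = 0.041322; summing to 0.14096.
Normalising, the posterior is P(jar A | data) = 0.3127, P(jar B | data) = 0.39414, P(jar C | data) = 0.29316.
Averaging over the posterior, P(yellow next | data) = (1/11)(0.3127) + (1/6)(0.39414) + (3/11)(0.29316) = 0.17407.

0.1741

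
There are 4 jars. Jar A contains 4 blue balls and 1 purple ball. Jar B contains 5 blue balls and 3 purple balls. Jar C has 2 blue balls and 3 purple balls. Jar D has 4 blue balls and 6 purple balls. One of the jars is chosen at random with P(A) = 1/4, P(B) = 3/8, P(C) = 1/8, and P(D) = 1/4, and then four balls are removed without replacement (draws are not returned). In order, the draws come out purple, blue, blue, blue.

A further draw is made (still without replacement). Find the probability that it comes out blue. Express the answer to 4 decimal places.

Compute the likelihood of the observed sequence for each case: P(data | jar A) = (1/5)(4/4)(3/3)(2/2) = 0.2; P(data | jar B) = (3/8)(5/7)(4/6)(3/5) = 0.10714; P(data | jar C) = (3/5)(2/4)(1/3)(0/2) = 0; P(data | jar D) = (6/10)(4/9)(3/8)(2/7) = 0.028571.
The prior-weighted likelihoods are 1/4 · 0.2 = 0.05, 3/8 · 0.10714 = 0.040179, 1/8 · 0 = 0, 1/4 · 0.028571 = 0.0071429; with total 0.097321.
The posterior is then P(jar A | data) = 0.51376, P(jar B | data) = 0.41284, P(jar C | data) = 0, P(jar D | data) = 0.073394.
Averaging over the posterior, P(blue next | data) = (1)(0.51376) + (1/2)(0.41284) + (1/6)(0.073394) = 0.73242.

0.7324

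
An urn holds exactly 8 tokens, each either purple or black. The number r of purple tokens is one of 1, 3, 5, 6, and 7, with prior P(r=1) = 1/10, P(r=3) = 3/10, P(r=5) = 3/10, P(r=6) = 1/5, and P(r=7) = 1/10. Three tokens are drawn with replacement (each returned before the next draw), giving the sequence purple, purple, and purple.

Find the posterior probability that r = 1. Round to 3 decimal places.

For each hypothesis, P(data | H) works out to: P(data | r = 1) = (1/8)(1/8)(1/8) = 0.0019531; P(data | r = 3) = (3/8)(3/8)(3/8) = 0.052734; P(data | r = 5) = (5/8)(5/8)(5/8) = 0.24414; P(data | r = 6) = (6/8)(6/8)(6/8) = 0.42188; P(data | r = 7) = (7/8)(7/8)(7/8) = 0.66992.
The prior-weighted likelihoods are 1/10 · 0.0019531 = 0.00019531, 3/10 · 0.052734 = 0.01582, 3/10 · 0.24414 = 0.073242, 1/5 · 0.42188 = 0.084375, 1/10 · 0.66992 = 0.066992; summing to 0.24063.
Therefore the posterior P(r = 1 | data) = (0.00019531) / (0.24063) = 0.00081169.

0.001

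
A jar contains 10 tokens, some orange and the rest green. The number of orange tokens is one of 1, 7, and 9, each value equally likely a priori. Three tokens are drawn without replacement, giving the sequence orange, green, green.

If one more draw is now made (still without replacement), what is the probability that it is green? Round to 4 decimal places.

Under each hypothesis, the probability of the observed sequence is: P(data | r = 1) = (1/10)(9/9)(8/8) = 1/10; P(data | r = 7) = (7/10)(3/9)(2/8) = 7/120; P(data | r = 9) = (9/10)(1/9)(0/8) = 0.
Weighting by the prior gives 1/3 · 1/10 = 1/30, 1/3 · 7/120 = 7/360, 1/3 · 0 = 0; these sum to 19/360.
Dividing through by the total gives posterior P(r = 1 | data) = 12/19, P(r = 7 | data) = 7/19, P(r = 9 | data) = 0.
So P(green next | data) = Σ P(green next | H) P(H | data) = (1)(12/19) + (1/7)(7/19) = 13/19.

0.6842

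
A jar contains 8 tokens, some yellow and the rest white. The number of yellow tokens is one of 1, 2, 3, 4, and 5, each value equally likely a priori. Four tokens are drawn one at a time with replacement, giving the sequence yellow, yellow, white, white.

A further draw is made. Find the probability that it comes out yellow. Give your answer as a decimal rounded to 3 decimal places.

0.440

For each hypothesis, P(data | H) works out to: P(data | r = 1) = (1/8)(1/8)(7/8)(7/8) = 0.011963; P(data | r = 2) = (2/8)(2/8)(6/8)(6/8) = 0.035156; P(data | r = 3) = (3/8)(3/8)(5/8)(5/8) = 0.054932; P(data | r = 4) = (4/8)(4/8)(4/8)(4/8) = 0.0625; P(data | r = 5) = (5/8)(5/8)(3/8)(3/8) = 0.054932.
Weighting by the prior gives 1/5 · 0.011963 = 0.0023926, 1/5 · 0.035156 = 0.0070313, 1/5 · 0.054932 = 0.010986, 1/5 · 0.0625 = 0.0125, 1/5 · 0.054932 = 0.010986; with total 0.043896.
Normalising, the posterior is P(r = 1 | data) = 0.054505, P(r = 2 | data) = 0.16018, P(r = 3 | data) = 0.25028, P(r = 4 | data) = 0.28476, P(r = 5 | data) = 0.25028.
So P(yellow next | data) = Σ P(yellow next | H) P(H | data) = (1/8)(0.054505) + (1/4)(0.16018) + (3/8)(0.25028) + (1/2)(0.28476) + (5/8)(0.25028) = 0.43952.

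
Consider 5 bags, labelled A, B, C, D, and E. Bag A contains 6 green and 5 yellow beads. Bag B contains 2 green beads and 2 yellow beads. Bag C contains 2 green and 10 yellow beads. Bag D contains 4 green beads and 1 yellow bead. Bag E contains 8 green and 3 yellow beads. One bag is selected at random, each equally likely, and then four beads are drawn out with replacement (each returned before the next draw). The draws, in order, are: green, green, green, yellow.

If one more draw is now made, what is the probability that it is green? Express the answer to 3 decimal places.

Compute the likelihood of the observed sequence for each case: P(data | bag A) = (6/11)(6/11)(6/11)(5/11) = 0.073765; P(data | bag B) = (2/4)(2/4)(2/4)(2/4) = 0.0625; P(data | bag C) = (2/12)(2/12)(2/12)(10/12) = 0.003858; P(data | bag D) = (4/5)(4/5)(4/5)(1/5) = 0.1024; P(data | bag E) = (8/11)(8/11)(8/11)(3/11) = 0.10491.
Multiplying each by its prior: 1/5 · 0.073765 = 0.014753, 1/5 · 0.0625 = 0.0125, 1/5 · 0.003858 = 0.0007716, 1/5 · 0.1024 = 0.02048, 1/5 · 0.10491 = 0.020982; summing to 0.069487.
Dividing through by the total gives posterior P(bag A | data) = 0.21231, P(bag B | data) = 0.17989, P(bag C | data) = 0.011104, P(bag D | data) = 0.29473, P(bag E | data) = 0.30196.
Averaging over the posterior, P(green next | data) = (6/11)(0.21231) + (1/2)(0.17989) + (1/6)(0.011104) + (4/5)(0.29473) + (8/11)(0.30196) = 0.663.

0.663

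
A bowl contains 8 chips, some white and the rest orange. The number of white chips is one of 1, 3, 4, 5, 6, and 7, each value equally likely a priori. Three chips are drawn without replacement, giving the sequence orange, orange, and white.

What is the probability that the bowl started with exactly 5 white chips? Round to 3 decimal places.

Under each hypothesis, the probability of the observed sequence is: P(data | r = 1) = (7/8)(6/7)(1/6) = 1/8; P(data | r = 3) = (5/8)(4/7)(3/6) = 5/28; P(data | r = 4) = (4/8)(3/7)(4/6) = 1/7; P(data | r = 5) = (3/8)(2/7)(5/6) = 5/56; P(data | r = 6) = (2/8)(1/7)(6/6) = 1/28; P(data | r = 7) = (1/8)(0/7) = 0.
Multiplying each by its prior: 1/6 · 1/8 = 1/48, 1/6 · 5/28 = 5/168, 1/6 · 1/7 = 1/42, 1/6 · 5/56 = 5/336, 1/6 · 1/28 = 1/168, 1/6 · 0 = 0; these sum to 2/21.
By Bayes' rule, P(r = 5 | data) = (5/336) / (2/21) = 5/32.

0.156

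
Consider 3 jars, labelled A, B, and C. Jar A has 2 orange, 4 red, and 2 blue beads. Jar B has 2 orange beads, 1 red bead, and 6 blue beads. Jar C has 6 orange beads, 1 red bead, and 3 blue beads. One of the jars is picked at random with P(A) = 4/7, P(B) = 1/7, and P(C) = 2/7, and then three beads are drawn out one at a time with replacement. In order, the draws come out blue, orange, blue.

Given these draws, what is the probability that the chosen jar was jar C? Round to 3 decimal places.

0.401

Compute the likelihood of the observed sequence for each case: P(data | jar A) = (2/8)(2/8)(2/8) = 0.015625; P(data | jar B) = (6/9)(2/9)(6/9) = 0.098765; P(data | jar C) = (3/10)(6/10)(3/10) = 0.054.
Multiplying each by its prior: 4/7 · 0.015625 = 0.0089286, 1/7 · 0.098765 = 0.014109, 2/7 · 0.054 = 0.015429; summing to 0.038466.
So P(jar C | data) = (0.015429) / (0.038466) = 0.40109.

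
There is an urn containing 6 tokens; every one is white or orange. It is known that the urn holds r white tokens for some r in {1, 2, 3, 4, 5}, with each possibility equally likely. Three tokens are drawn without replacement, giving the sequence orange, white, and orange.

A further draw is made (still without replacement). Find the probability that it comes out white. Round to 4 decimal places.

0.4000

The likelihood of the observed sequence under each hypothesis: P(data | r = 1) = (5/6)(1/5)(4/4) = 1/6; P(data | r = 2) = (4/6)(2/5)(3/4) = 1/5; P(data | r = 3) = (3/6)(3/5)(2/4) = 3/20; P(data | r = 4) = (2/6)(4/5)(1/4) = 1/15; P(data | r = 5) = (1/6)(5/5)(0/4) = 0.
Multiplying each by its prior: 1/5 · 1/6 = 1/30, 1/5 · 1/5 = 1/25, 1/5 · 3/20 = 3/100, 1/5 · 1/15 = 1/75, 1/5 · 0 = 0; these sum to 7/60.
Normalising, the posterior is P(r = 1 | data) = 2/7, P(r = 2 | data) = 12/35, P(r = 3 | data) = 9/35, P(r = 4 | data) = 4/35, P(r = 5 | data) = 0.
So P(white next | data) = Σ P(white next | H) P(H | data) = (0)(2/7) + (1/3)(12/35) + (2/3)(9/35) + (1)(4/35) = 2/5.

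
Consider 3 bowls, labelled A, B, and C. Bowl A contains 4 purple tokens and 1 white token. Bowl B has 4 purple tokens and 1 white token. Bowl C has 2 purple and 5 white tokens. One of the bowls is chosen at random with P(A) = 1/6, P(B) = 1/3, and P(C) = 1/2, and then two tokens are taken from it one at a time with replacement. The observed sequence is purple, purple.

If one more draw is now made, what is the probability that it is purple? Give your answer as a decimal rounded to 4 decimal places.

0.7418

For each hypothesis, P(data | H) works out to: P(data | bowl A) = (4/5)(4/5) = 0.64; P(data | bowl B) = (4/5)(4/5) = 0.64; P(data | bowl C) = (2/7)(2/7) = 0.081633.
The prior-weighted likelihoods are 1/6 · 0.64 = 0.10667, 1/3 · 0.64 = 0.21333, 1/2 · 0.081633 = 0.040816; with total 0.36082.
Normalising, the posterior is P(bowl A | data) = 0.29563, P(bowl B | data) = 0.59125, P(bowl C | data) = 0.11312.
The predictive probability is P(purple next | data) = (4/5)(0.29563) + (4/5)(0.59125) + (2/7)(0.11312) = 0.74182.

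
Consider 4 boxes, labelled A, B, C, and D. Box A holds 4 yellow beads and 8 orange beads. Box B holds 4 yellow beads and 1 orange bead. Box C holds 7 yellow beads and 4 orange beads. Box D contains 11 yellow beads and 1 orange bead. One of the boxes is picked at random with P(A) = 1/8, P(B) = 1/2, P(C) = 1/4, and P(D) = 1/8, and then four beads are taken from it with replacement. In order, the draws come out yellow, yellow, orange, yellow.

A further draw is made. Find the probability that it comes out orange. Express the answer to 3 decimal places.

The likelihood of the observed sequence under each hypothesis: P(data | box A) = (4/12)(4/12)(8/12)(4/12) = 0.024691; P(data | box B) = (4/5)(4/5)(1/5)(4/5) = 0.1024; P(data | box C) = (7/11)(7/11)(4/11)(7/11) = 0.093709; P(data | box D) = (11/12)(11/12)(1/12)(11/12) = 0.064188.
The prior-weighted likelihoods are 1/8 · 0.024691 = 0.0030864, 1/2 · 0.1024 = 0.0512, 1/4 · 0.093709 = 0.023427, 1/8 · 0.064188 = 0.0080235; summing to 0.085737.
The posterior is then P(box A | data) = 0.035999, P(box B | data) = 0.59717, P(box C | data) = 0.27325, P(box D | data) = 0.093582.
The predictive probability is P(orange next | data) = (2/3)(0.035999) + (1/5)(0.59717) + (4/11)(0.27325) + (1/12)(0.093582) = 0.25059.

0.251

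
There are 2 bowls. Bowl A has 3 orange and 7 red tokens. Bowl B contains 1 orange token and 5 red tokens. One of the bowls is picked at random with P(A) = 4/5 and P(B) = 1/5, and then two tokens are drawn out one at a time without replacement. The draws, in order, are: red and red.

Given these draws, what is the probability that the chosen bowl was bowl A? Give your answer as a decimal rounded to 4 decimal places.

The likelihood of the observed sequence under each hypothesis: P(data | bowl A) = (7/10)(6/9) = 7/15; P(data | bowl B) = (5/6)(4/5) = 2/3.
Multiplying each by its prior: 4/5 · 7/15 = 28/75, 1/5 · 2/3 = 2/15; these sum to 38/75.
By Bayes' rule, P(bowl A | data) = (28/75) / (38/75) = 14/19.

0.7368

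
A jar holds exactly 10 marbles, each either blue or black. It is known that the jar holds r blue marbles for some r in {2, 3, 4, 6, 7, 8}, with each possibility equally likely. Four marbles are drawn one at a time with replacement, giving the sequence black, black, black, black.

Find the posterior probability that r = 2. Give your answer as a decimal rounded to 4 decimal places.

0.5028

For each hypothesis, P(data | H) works out to: P(data | r = 2) = (8/10)(8/10)(8/10)(8/10) = 0.4096; P(data | r = 3) = (7/10)(7/10)(7/10)(7/10) = 0.2401; P(data | r = 4) = (6/10)(6/10)(6/10)(6/10) = 0.1296; P(data | r = 6) = (4/10)(4/10)(4/10)(4/10) = 0.0256; P(data | r = 7) = (3/10)(3/10)(3/10)(3/10) = 0.0081; P(data | r = 8) = (2/10)(2/10)(2/10)(2/10) = 0.0016.
The prior-weighted likelihoods are 1/6 · 0.4096 = 0.068267, 1/6 · 0.2401 = 0.040017, 1/6 · 0.1296 = 0.0216, 1/6 · 0.0256 = 0.0042667, 1/6 · 0.0081 = 0.00135, 1/6 · 0.0016 = 0.00026667; these sum to 0.13577.
Therefore the posterior P(r = 2 | data) = (0.068267) / (0.13577) = 0.50282.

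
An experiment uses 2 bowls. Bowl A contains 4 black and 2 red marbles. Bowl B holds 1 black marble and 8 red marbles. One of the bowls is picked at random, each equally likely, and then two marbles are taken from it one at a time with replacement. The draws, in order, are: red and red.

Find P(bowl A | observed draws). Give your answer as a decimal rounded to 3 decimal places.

The likelihood of the observed sequence under each hypothesis: P(data | bowl A) = (2/6)(2/6) = 1/9; P(data | bowl B) = (8/9)(8/9) = 64/81.
Multiplying each by its prior: 1/2 · 1/9 = 1/18, 1/2 · 64/81 = 32/81; these sum to 73/162.
So P(bowl A | data) = (1/18) / (73/162) = 9/73.

0.123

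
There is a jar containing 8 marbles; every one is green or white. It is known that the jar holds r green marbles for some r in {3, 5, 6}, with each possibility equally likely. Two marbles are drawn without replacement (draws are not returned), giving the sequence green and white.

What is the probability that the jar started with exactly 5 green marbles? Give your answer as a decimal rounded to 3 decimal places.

Under each hypothesis, the probability of the observed sequence is: P(data | r = 3) = (3/8)(5/7) = 15/56; P(data | r = 5) = (5/8)(3/7) = 15/56; P(data | r = 6) = (6/8)(2/7) = 3/14.
Multiplying each by its prior: 1/3 · 15/56 = 5/56, 1/3 · 15/56 = 5/56, 1/3 · 3/14 = 1/14; these sum to 1/4.
Hence P(r = 5 | data) = (5/56) / (1/4) = 5/14.

0.357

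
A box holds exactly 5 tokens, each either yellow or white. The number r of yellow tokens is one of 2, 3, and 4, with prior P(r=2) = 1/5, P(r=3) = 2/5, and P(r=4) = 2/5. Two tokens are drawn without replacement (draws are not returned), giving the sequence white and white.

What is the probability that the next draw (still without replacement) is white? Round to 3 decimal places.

Under each hypothesis, the probability of the observed sequence is: P(data | r = 2) = (3/5)(2/4) = 3/10; P(data | r = 3) = (2/5)(1/4) = 1/10; P(data | r = 4) = (1/5)(0/4) = 0.
The prior-weighted likelihoods are 1/5 · 3/10 = 3/50, 2/5 · 1/10 = 1/25, 2/5 · 0 = 0; with total 1/10.
Normalising, the posterior is P(r = 2 | data) = 3/5, P(r = 3 | data) = 2/5, P(r = 4 | data) = 0.
The predictive probability is P(white next | data) = (1/3)(3/5) + (0)(2/5) = 1/5.

0.200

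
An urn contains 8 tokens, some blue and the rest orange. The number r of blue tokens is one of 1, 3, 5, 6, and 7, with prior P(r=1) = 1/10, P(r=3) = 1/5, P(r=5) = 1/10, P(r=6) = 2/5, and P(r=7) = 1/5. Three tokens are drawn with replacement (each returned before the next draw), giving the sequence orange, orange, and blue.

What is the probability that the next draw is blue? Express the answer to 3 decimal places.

Compute the likelihood of the observed sequence for each case: P(data | r = 1) = (7/8)(7/8)(1/8) = 0.095703; P(data | r = 3) = (5/8)(5/8)(3/8) = 0.14648; P(data | r = 5) = (3/8)(3/8)(5/8) = 0.087891; P(data | r = 6) = (2/8)(2/8)(6/8) = 0.046875; P(data | r = 7) = (1/8)(1/8)(7/8) = 0.013672.
Weighting by the prior gives 1/10 · 0.095703 = 0.0095703, 1/5 · 0.14648 = 0.029297, 1/10 · 0.087891 = 0.0087891, 2/5 · 0.046875 = 0.01875, 1/5 · 0.013672 = 0.0027344; summing to 0.069141.
Dividing through by the total gives posterior P(r = 1 | data) = 0.13842, P(r = 3 | data) = 0.42373, P(r = 5 | data) = 0.12712, P(r = 6 | data) = 0.27119, P(r = 7 | data) = 0.039548.
Averaging over the posterior, P(blue next | data) = (1/8)(0.13842) + (3/8)(0.42373) + (5/8)(0.12712) + (3/4)(0.27119) + (7/8)(0.039548) = 0.49364.

0.494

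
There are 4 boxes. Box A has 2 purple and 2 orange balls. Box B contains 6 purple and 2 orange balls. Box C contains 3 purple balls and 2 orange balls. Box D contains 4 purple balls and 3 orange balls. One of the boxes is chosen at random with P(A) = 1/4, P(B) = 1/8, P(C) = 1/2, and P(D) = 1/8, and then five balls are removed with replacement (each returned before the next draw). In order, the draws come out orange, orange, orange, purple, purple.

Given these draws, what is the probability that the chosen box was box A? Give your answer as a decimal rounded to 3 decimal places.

0.330

For each hypothesis, P(data | H) works out to: P(data | box A) = (2/4)(2/4)(2/4)(2/4)(2/4) = 0.03125; P(data | box B) = (2/8)(2/8)(2/8)(6/8)(6/8) = 0.0087891; P(data | box C) = (2/5)(2/5)(2/5)(3/5)(3/5) = 0.02304; P(data | box D) = (3/7)(3/7)(3/7)(4/7)(4/7) = 0.025704.
Weighting by the prior gives 1/4 · 0.03125 = 0.0078125, 1/8 · 0.0087891 = 0.0010986, 1/2 · 0.02304 = 0.01152, 1/8 · 0.025704 = 0.0032129; with total 0.023644.
By Bayes' rule, P(box A | data) = (0.0078125) / (0.023644) = 0.33042.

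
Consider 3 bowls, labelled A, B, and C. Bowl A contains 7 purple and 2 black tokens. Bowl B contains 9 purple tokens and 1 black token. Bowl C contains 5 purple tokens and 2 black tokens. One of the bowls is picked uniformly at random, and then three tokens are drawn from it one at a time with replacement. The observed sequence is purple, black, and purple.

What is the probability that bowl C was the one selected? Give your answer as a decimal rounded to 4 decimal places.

0.4036

Compute the likelihood of the observed sequence for each case: P(data | bowl A) = (7/9)(2/9)(7/9) = 0.13443; P(data | bowl B) = (9/10)(1/10)(9/10) = 0.081; P(data | bowl C) = (5/7)(2/7)(5/7) = 0.14577.
Multiplying each by its prior: 1/3 · 0.13443 = 0.04481, 1/3 · 0.081 = 0.027, 1/3 · 0.14577 = 0.048591; summing to 0.1204.
Therefore the posterior P(bowl C | data) = (0.048591) / (0.1204) = 0.40357.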